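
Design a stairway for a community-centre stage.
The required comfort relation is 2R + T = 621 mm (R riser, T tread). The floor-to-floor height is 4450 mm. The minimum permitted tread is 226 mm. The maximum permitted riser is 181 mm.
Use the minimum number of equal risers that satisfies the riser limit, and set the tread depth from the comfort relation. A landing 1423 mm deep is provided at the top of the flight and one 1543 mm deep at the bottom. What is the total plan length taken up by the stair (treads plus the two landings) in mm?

4450 / 181 = 24.59, so 25 risers are needed.
Riser R = 4450 / 25 = 178 mm, within the 181 mm limit.
From 2R + T = 621: T = 621 − 356 = 265 mm.
Going = (25 − 1) × 265 = 6360 mm.
Enclosure = 6360 + 1423 + 1543 = 9326 mm.

9326 mm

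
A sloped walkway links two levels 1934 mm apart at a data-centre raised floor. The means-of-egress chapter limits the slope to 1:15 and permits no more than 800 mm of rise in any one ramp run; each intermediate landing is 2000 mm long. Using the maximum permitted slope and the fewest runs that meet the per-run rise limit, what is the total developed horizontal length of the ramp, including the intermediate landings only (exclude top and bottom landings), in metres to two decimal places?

33.01 m

⌈1934/800⌉ = 3 ramp runs. That means 2 intermediate landings.
Horizontal run for 1934 mm of rise at 1:15 is 1934 × 15 = 29010 mm.
2 intermediate landings contribute 2 × 2000 = 4000 mm.
Developed length = 29010 + 4000 = 33010 mm.
= 33.01 m.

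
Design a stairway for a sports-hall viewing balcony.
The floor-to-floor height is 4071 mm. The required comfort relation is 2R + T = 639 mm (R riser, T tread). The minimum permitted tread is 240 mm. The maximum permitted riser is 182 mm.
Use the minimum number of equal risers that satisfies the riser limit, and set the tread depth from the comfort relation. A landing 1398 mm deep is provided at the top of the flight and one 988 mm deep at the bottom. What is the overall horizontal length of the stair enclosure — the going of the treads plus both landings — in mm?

8656 mm

4071 / 182 = 22.37, so 23 risers are needed.
R = 4071 ÷ 23 = 177 mm.
Tread T = 639 − 2 × 177 = 285 mm (≥ 240 mm).
23 risers give 22 treads; going = 22 × 285 = 6270 mm.
Enclosure = 6270 + 1398 + 988 = 8656 mm.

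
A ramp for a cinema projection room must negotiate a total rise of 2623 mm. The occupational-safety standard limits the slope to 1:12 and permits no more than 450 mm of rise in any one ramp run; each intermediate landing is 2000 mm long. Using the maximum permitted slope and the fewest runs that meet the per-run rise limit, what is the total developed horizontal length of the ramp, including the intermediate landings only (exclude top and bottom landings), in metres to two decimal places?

41.48 m

2623 / 450 = 5.83, so 6 ramp runs are needed. That means 5 intermediate landings.
Horizontal run for 2623 mm of rise at 1:12 is 2623 × 12 = 31476 mm.
Intermediate landings: 5 × 2000 = 10000 mm.
Developed length = 31476 + 10000 = 41476 mm.
= 41.48 m.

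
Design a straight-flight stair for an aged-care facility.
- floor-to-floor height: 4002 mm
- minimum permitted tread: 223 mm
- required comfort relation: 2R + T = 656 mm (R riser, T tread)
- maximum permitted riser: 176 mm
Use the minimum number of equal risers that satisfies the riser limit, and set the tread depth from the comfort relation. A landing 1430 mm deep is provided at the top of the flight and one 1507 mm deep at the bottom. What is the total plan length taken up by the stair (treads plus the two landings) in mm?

⌈4002/176⌉ = 23 risers.
Each riser is 4002/23 = 174 mm (≤ 176 mm).
T = 656 − 2·174 = 308 mm, which satisfies the 223 mm minimum.
Going = (23 − 1) × 308 = 6776 mm.
Add landings: 6776 + 1430 + 1507 = 9713 mm.

9713 mm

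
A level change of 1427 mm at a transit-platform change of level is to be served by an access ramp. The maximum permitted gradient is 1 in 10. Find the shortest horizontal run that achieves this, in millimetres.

14270 mm

Run = rise × 10 = 1427 × 10 = 14270 mm.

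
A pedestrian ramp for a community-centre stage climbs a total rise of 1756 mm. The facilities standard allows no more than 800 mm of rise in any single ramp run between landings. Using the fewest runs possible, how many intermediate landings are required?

2 intermediate landings

1756 / 800 = 2.19, so 3 ramp runs are needed.
3 runs are separated by 2 intermediate landings.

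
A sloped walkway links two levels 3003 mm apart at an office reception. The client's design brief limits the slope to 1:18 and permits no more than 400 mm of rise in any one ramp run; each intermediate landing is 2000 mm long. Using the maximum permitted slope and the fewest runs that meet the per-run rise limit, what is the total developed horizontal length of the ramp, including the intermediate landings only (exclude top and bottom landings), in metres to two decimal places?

68.05 m

⌈3003/400⌉ = 8 ramp runs. That means 7 intermediate landings.
Ramp run (horizontal) at 1:18: 3003 × 18 = 54054 mm.
Intermediate landings: 7 × 2000 = 14000 mm.
Developed length = 54054 + 14000 = 68054 mm.
= 68.05 m.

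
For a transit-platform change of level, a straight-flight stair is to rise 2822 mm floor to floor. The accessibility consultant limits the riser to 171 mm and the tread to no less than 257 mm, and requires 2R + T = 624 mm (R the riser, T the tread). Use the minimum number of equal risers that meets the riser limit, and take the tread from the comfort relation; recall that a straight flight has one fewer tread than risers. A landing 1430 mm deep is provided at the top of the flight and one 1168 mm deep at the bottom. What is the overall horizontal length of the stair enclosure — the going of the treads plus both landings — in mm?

2822 / 171 = 16.50, so 17 risers are needed.
Riser R = 2822 / 17 = 166 mm, within the 171 mm limit.
Tread T = 624 − 2 × 166 = 292 mm (≥ 257 mm).
17 risers give 16 treads; going = 16 × 292 = 4672 mm.
Add landings: 4672 + 1430 + 1168 = 7270 mm.

7270 mm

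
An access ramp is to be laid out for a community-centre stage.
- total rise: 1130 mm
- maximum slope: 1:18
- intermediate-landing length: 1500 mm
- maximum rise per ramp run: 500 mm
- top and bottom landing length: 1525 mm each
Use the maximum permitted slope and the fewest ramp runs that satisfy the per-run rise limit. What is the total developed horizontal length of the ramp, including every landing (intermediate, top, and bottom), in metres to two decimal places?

26.39 m

At most 500 each: 1130/500 = 2.26, giving 3 ramp runs. That means 2 intermediate landings.
Ramp run (horizontal) at 1:18: 1130 × 18 = 20340 mm.
2 intermediate landings contribute 2 × 1500 = 3000 mm.
Top and bottom landings: 2 × 1525 = 3050 mm.
Total = 20340 + 3000 + 3050 = 26390 mm.
= 26.39 m.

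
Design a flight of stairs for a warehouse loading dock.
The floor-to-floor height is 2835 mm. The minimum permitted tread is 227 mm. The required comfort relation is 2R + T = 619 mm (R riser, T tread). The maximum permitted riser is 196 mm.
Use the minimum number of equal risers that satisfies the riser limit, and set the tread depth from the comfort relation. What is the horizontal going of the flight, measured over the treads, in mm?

3374 mm

⌈2835/196⌉ = 15 risers.
Riser R = 2835 / 15 = 189 mm, within the 196 mm limit.
T = 619 − 2·189 = 241 mm, which satisfies the 227 mm minimum.
Going = (15 − 1) × 241 = 3374 mm.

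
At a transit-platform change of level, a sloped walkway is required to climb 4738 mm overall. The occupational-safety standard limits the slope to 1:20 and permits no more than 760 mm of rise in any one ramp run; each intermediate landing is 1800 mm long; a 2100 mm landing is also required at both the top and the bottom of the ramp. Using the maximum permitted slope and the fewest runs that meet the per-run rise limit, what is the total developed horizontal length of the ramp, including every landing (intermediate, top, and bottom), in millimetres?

4738 / 760 = 6.23, so 7 ramp runs are needed. That means 6 intermediate landings.
Ramp run (horizontal) at 1:20: 4738 × 20 = 94760 mm.
Intermediate landings: 6 × 1800 = 10800 mm.
Top and bottom landings: 2 × 2100 = 4200 mm.
Total = 94760 + 10800 + 4200 = 109760 mm.

109760 mm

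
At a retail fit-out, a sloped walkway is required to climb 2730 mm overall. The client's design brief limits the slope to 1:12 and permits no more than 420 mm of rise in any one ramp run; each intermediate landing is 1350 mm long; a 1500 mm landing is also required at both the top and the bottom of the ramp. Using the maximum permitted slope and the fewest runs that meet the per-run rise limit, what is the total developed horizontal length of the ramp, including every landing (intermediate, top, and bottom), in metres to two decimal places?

43.86 m

⌈2730/420⌉ = 7 ramp runs. That means 6 intermediate landings.
Horizontal run for 2730 mm of rise at 1:12 is 2730 × 12 = 32760 mm.
6 intermediate landings contribute 6 × 1350 = 8100 mm.
Top and bottom landings: 2 × 1500 = 3000 mm.
Total = 32760 + 8100 + 3000 = 43860 mm.
= 43.86 m.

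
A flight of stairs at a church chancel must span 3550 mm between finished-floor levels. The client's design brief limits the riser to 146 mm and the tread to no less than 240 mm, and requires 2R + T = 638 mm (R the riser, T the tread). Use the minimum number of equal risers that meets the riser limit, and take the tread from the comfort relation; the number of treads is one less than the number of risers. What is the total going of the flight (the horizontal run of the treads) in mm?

3550 / 146 = 24.315 → round up to 25 risers.
Each riser is 3550/25 = 142 mm (≤ 146 mm).
From 2R + T = 638: T = 638 − 284 = 354 mm.
25 risers give 24 treads; going = 24 × 354 = 8496 mm.

8496 mm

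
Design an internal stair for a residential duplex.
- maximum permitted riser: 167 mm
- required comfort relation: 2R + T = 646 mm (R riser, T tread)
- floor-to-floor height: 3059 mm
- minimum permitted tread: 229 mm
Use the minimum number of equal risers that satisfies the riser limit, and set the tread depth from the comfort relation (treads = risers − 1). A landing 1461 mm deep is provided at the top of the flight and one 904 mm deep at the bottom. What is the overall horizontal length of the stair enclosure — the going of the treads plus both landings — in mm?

8197 mm

3059 / 167 = 18.317 → round up to 19 risers.
R = 3059 ÷ 19 = 161 mm.
From 2R + T = 646: T = 646 − 322 = 324 mm.
Going = (19 − 1) × 324 = 5832 mm.
Enclosure = 5832 + 1461 + 904 = 8197 mm.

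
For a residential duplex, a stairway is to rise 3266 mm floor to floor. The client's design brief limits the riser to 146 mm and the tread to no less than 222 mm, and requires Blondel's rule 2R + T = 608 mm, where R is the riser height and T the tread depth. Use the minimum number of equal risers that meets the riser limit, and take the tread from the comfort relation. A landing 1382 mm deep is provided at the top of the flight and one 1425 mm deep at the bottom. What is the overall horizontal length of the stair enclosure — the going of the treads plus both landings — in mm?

9935 mm

3266 / 146 = 22.37, so 23 risers are needed.
Each riser is 3266/23 = 142 mm (≤ 146 mm).
From 2R + T = 608: T = 608 − 284 = 324 mm.
Going = (23 − 1) × 324 = 7128 mm.
Add landings: 7128 + 1382 + 1425 = 9935 mm.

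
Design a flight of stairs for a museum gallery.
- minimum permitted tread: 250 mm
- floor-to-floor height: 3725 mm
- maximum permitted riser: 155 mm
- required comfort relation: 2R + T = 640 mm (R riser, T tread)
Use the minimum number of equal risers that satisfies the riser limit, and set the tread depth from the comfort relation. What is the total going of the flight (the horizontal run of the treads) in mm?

8208 mm

3725 / 155 = 24.032 → round up to 25 risers.
Riser R = 3725 / 25 = 149 mm, within the 155 mm limit.
From 2R + T = 640: T = 640 − 298 = 342 mm.
25 risers give 24 treads; going = 24 × 342 = 8208 mm.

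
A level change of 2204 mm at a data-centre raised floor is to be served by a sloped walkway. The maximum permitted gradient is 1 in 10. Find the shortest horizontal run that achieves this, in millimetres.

22040 mm

At 1:10 the run is 10 × 2204 = 22040 mm.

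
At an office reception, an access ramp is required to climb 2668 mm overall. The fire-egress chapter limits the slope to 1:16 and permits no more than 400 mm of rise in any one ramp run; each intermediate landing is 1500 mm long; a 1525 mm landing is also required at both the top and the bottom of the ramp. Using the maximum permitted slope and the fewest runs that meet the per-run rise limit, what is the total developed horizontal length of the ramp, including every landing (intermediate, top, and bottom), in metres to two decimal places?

⌈2668/400⌉ = 7 ramp runs. That means 6 intermediate landings.
Horizontal run for 2668 mm of rise at 1:16 is 2668 × 16 = 42688 mm.
6 intermediate landings contribute 6 × 1500 = 9000 mm.
Top and bottom landings: 2 × 1525 = 3050 mm.
Total = 42688 + 9000 + 3050 = 54738 mm.
= 54.74 m.

54.74 m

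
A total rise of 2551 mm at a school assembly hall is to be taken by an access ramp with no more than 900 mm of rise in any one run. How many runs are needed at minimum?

3 runs

At most 900 each: 2551/900 = 2.83, giving 3 ramp runs.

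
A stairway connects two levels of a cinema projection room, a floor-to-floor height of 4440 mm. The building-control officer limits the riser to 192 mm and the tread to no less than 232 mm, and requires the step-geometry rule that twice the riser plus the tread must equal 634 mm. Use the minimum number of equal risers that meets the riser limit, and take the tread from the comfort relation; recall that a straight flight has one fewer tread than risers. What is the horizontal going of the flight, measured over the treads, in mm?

6072 mm

⌈4440/192⌉ = 24 risers.
Riser R = 4440 / 24 = 185 mm, within the 192 mm limit.
Tread T = 634 − 2 × 185 = 264 mm (≥ 232 mm).
Treads = 24 − 1 = 23; going = 23 × 264 = 6072 mm.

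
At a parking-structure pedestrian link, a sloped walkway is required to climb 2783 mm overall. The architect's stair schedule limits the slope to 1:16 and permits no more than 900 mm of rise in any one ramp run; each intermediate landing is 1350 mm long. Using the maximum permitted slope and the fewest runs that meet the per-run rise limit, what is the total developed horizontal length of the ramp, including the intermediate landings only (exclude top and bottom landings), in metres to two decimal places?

At most 900 each: 2783/900 = 3.09, giving 4 ramp runs. That means 3 intermediate landings.
Ramp run (horizontal) at 1:16: 2783 × 16 = 44528 mm.
Intermediate landings: 3 × 1350 = 4050 mm.
Total developed length = 44528 + 4050 = 48578 mm.
= 48.58 m.

48.58 m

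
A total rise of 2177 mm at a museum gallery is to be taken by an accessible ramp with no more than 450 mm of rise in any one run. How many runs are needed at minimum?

5 runs

At most 450 each: 2177/450 = 4.84, giving 5 ramp runs.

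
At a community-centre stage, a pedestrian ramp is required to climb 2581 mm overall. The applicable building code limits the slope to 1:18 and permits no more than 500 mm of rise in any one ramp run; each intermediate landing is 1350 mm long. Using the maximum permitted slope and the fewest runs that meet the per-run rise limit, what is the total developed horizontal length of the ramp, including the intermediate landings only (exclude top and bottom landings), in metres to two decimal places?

2581 / 500 = 5.16, so 6 ramp runs are needed. That means 5 intermediate landings.
Ramp run (horizontal) at 1:18: 2581 × 18 = 46458 mm.
5 intermediate landings contribute 5 × 1350 = 6750 mm.
Developed length = 46458 + 6750 = 53208 mm.
= 53.21 m.

53.21 m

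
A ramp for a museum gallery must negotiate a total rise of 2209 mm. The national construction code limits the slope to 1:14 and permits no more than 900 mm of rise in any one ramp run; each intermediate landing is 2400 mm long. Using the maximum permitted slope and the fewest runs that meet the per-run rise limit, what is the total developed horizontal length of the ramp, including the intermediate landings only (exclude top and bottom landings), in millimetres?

35726 mm

⌈2209/900⌉ = 3 ramp runs. That means 2 intermediate landings.
Ramp run (horizontal) at 1:14: 2209 × 14 = 30926 mm.
Intermediate landings: 2 × 2400 = 4800 mm.
Total developed length = 30926 + 4800 = 35726 mm.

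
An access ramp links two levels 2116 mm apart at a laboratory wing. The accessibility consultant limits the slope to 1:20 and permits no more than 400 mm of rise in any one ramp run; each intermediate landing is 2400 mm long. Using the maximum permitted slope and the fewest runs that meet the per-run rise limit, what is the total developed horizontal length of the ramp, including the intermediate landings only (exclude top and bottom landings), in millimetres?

54320 mm

At most 400 each: 2116/400 = 5.29, giving 6 ramp runs. That means 5 intermediate landings.
Ramp run (horizontal) at 1:20: 2116 × 20 = 42320 mm.
Intermediate landings: 5 × 2400 = 12000 mm.
Total developed length = 42320 + 12000 = 54320 mm.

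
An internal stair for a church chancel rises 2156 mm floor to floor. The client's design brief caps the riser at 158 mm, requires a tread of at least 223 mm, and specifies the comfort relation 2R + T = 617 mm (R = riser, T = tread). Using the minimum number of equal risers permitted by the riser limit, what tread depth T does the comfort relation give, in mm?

At most 158 each: 2156/158 = 13.65, giving 14 risers.
Each riser is 2156/14 = 154 mm (≤ 158 mm).
Tread T = 617 − 2 × 154 = 309 mm (≥ 223 mm).

309 mm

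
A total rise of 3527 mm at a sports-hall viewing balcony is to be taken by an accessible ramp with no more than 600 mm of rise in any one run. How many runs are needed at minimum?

⌈3527/600⌉ = 6 ramp runs.

6 runs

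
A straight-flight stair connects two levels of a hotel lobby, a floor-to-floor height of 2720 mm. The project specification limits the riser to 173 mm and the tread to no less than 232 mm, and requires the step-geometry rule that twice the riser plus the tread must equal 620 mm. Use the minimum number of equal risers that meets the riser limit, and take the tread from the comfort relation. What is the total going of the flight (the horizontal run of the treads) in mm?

4200 mm

2720 / 173 = 15.72, so 16 risers are needed.
Riser R = 2720 / 16 = 170 mm, within the 173 mm limit.
From 2R + T = 620: T = 620 − 340 = 280 mm.
Going = (16 − 1) × 280 = 4200 mm.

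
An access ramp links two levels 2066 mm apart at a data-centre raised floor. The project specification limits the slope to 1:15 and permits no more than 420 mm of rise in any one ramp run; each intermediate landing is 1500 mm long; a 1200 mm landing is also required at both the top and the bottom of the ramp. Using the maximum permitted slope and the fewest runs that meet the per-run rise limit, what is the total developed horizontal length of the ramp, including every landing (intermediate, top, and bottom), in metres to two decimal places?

39.39 m

At most 420 each: 2066/420 = 4.92, giving 5 ramp runs. That means 4 intermediate landings.
Horizontal run for 2066 mm of rise at 1:15 is 2066 × 15 = 30990 mm.
4 intermediate landings contribute 4 × 1500 = 6000 mm.
Top and bottom landings: 2 × 1200 = 2400 mm.
Total = 30990 + 6000 + 2400 = 39390 mm.
= 39.39 m.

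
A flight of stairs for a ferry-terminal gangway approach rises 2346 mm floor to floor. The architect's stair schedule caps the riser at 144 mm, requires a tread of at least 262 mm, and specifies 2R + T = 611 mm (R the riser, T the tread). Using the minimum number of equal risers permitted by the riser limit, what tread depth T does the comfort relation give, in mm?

2346 / 144 = 16.29, so 17 risers are needed.
R = 2346 ÷ 17 = 138 mm.
From 2R + T = 611: T = 611 − 276 = 335 mm.

335 mm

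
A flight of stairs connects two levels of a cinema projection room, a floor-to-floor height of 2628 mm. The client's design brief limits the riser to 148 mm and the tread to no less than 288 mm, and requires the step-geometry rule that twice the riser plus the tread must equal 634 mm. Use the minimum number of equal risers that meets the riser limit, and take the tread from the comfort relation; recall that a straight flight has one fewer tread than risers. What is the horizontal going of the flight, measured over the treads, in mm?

2628 / 148 = 17.757 → round up to 18 risers.
Riser R = 2628 / 18 = 146 mm, within the 148 mm limit.
From 2R + T = 634: T = 634 − 292 = 342 mm.
18 risers give 17 treads; going = 17 × 342 = 5814 mm.

5814 mm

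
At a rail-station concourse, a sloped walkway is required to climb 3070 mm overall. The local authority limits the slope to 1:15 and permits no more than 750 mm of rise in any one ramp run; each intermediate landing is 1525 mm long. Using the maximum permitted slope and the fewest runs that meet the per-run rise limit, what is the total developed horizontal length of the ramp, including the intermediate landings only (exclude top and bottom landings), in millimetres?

At most 750 each: 3070/750 = 4.09, giving 5 ramp runs. That means 4 intermediate landings.
Ramp run (horizontal) at 1:15: 3070 × 15 = 46050 mm.
4 intermediate landings contribute 4 × 1525 = 6100 mm.
Total developed length = 46050 + 6100 = 52150 mm.

52150 mm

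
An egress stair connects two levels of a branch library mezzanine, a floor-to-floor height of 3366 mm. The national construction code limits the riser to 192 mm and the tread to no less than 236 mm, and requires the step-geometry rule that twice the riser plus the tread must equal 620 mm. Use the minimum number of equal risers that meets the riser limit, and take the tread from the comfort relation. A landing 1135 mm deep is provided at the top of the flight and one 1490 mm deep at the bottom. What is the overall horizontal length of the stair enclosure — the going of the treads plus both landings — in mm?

3366 / 192 = 17.531 → round up to 18 risers.
Riser R = 3366 / 18 = 187 mm, within the 192 mm limit.
Tread T = 620 − 2 × 187 = 246 mm (≥ 236 mm).
Treads = 18 − 1 = 17; going = 17 × 246 = 4182 mm.
Add landings: 4182 + 1135 + 1490 = 6807 mm.

6807 mm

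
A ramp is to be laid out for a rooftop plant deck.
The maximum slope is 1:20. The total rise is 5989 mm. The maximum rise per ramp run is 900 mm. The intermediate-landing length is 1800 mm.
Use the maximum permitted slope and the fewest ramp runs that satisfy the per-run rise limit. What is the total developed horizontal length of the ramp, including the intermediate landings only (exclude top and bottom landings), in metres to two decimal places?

5989 / 900 = 6.654 → round up to 7 ramp runs. That means 6 intermediate landings.
Ramp run (horizontal) at 1:20: 5989 × 20 = 119780 mm.
Intermediate landings: 6 × 1800 = 10800 mm.
Developed length = 119780 + 10800 = 130580 mm.
= 130.58 m.

130.58 m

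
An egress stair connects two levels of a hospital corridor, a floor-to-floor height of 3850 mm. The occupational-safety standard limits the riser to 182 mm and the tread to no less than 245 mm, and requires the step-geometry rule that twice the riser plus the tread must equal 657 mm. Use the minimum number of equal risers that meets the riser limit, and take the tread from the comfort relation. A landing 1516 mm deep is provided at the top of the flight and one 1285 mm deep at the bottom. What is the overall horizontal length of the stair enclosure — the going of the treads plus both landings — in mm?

⌈3850/182⌉ = 22 risers.
Riser R = 3850 / 22 = 175 mm, within the 182 mm limit.
Tread T = 657 − 2 × 175 = 307 mm (≥ 245 mm).
22 risers give 21 treads; going = 21 × 307 = 6447 mm.
Add landings: 6447 + 1516 + 1285 = 9248 mm.

9248 mm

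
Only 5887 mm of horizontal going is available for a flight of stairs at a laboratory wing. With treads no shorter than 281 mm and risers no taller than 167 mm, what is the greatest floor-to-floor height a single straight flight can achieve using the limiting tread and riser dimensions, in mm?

Treads that fit: ⌊5887 / 281⌋ = 20.
Risers = treads + 1 = 21.
Maximum height = 21 × 167 = 3507 mm.

3507 mm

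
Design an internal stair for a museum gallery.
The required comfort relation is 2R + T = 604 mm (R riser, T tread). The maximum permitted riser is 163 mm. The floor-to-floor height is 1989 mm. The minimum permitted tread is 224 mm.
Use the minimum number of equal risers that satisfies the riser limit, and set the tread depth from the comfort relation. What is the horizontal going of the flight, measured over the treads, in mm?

⌈1989/163⌉ = 13 risers.
Riser R = 1989 / 13 = 153 mm, within the 163 mm limit.
Tread T = 604 − 2 × 153 = 298 mm (≥ 224 mm).
13 risers give 12 treads; going = 12 × 298 = 3576 mm.

3576 mm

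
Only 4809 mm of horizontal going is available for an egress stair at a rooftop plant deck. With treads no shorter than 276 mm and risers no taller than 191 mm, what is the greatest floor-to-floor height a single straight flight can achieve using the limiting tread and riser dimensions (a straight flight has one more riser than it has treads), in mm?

3438 mm

4809 / 276 = 17.42, so 17 treads fit.
Risers = treads + 1 = 18.
Maximum height = 18 × 191 = 3438 mm.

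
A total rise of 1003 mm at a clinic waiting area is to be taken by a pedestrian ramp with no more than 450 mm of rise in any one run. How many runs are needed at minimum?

3 runs

At most 450 each: 1003/450 = 2.23, giving 3 ramp runs.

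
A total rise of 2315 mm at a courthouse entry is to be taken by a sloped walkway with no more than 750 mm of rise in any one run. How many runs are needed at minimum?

4 runs

⌈2315/750⌉ = 4 ramp runs.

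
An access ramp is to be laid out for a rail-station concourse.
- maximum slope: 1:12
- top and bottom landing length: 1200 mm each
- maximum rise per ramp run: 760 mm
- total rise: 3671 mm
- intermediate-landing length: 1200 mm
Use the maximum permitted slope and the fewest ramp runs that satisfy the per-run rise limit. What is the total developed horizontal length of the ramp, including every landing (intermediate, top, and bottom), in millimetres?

51252 mm

3671 / 760 = 4.830 → round up to 5 ramp runs. That means 4 intermediate landings.
Ramp run (horizontal) at 1:12: 3671 × 12 = 44052 mm.
4 intermediate landings contribute 4 × 1200 = 4800 mm.
Top and bottom landings: 2 × 1200 = 2400 mm.
Total = 44052 + 4800 + 2400 = 51252 mm.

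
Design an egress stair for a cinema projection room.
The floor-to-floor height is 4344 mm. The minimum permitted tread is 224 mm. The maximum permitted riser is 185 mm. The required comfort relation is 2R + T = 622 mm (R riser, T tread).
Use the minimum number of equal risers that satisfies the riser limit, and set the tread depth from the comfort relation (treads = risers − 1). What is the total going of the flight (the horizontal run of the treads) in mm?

5980 mm

⌈4344/185⌉ = 24 risers.
Riser R = 4344 / 24 = 181 mm, within the 185 mm limit.
T = 622 − 2·181 = 260 mm, which satisfies the 224 mm minimum.
24 risers give 23 treads; going = 23 × 260 = 5980 mm.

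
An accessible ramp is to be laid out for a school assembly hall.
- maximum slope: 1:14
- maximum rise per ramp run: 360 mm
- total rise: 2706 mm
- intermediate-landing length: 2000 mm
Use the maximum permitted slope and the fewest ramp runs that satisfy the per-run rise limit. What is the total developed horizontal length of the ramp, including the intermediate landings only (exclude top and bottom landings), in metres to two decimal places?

⌈2706/360⌉ = 8 ramp runs. That means 7 intermediate landings.
Horizontal run for 2706 mm of rise at 1:14 is 2706 × 14 = 37884 mm.
Intermediate landings: 7 × 2000 = 14000 mm.
Total developed length = 37884 + 14000 = 51884 mm.
= 51.88 m.

51.88 m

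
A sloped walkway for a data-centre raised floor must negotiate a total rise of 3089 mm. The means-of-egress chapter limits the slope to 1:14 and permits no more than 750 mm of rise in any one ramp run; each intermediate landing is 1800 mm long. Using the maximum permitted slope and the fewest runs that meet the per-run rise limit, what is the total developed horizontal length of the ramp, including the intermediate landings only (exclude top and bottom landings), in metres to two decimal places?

⌈3089/750⌉ = 5 ramp runs. That means 4 intermediate landings.
Ramp run (horizontal) at 1:14: 3089 × 14 = 43246 mm.
Intermediate landings: 4 × 1800 = 7200 mm.
Developed length = 43246 + 7200 = 50446 mm.
= 50.45 m.

50.45 m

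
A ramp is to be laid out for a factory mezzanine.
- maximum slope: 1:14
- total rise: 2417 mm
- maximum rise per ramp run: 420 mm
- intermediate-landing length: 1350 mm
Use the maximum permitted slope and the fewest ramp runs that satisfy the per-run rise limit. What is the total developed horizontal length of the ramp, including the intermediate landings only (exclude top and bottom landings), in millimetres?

40588 mm

⌈2417/420⌉ = 6 ramp runs. That means 5 intermediate landings.
Horizontal run for 2417 mm of rise at 1:14 is 2417 × 14 = 33838 mm.
Intermediate landings: 5 × 1350 = 6750 mm.
Developed length = 33838 + 6750 = 40588 mm.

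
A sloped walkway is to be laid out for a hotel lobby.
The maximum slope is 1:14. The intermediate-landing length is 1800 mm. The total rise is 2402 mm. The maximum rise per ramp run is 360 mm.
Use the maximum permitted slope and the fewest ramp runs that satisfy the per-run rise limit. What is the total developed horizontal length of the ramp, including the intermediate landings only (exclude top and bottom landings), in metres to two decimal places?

44.43 m

At most 360 each: 2402/360 = 6.67, giving 7 ramp runs. That means 6 intermediate landings.
Horizontal run for 2402 mm of rise at 1:14 is 2402 × 14 = 33628 mm.
6 intermediate landings contribute 6 × 1800 = 10800 mm.
Developed length = 33628 + 10800 = 44428 mm.
= 44.43 m.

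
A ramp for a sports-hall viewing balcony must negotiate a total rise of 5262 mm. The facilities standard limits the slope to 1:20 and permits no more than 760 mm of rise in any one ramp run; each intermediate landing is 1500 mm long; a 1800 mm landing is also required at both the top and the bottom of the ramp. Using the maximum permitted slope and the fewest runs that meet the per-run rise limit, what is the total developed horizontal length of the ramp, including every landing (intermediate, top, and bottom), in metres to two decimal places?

5262 / 760 = 6.92, so 7 ramp runs are needed. That means 6 intermediate landings.
Ramp run (horizontal) at 1:20: 5262 × 20 = 105240 mm.
6 intermediate landings contribute 6 × 1500 = 9000 mm.
Top and bottom landings: 2 × 1800 = 3600 mm.
Total = 105240 + 9000 + 3600 = 117840 mm.
= 117.84 m.

117.84 m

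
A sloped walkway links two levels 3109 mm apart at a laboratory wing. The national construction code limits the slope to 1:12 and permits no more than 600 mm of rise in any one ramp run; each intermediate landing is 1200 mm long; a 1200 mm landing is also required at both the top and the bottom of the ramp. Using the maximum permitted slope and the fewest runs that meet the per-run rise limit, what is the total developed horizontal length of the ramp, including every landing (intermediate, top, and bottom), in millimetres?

3109 / 600 = 5.182 → round up to 6 ramp runs. That means 5 intermediate landings.
Horizontal run for 3109 mm of rise at 1:12 is 3109 × 12 = 37308 mm.
5 intermediate landings contribute 5 × 1200 = 6000 mm.
Top and bottom landings: 2 × 1200 = 2400 mm.
Total = 37308 + 6000 + 2400 = 45708 mm.

45708 mm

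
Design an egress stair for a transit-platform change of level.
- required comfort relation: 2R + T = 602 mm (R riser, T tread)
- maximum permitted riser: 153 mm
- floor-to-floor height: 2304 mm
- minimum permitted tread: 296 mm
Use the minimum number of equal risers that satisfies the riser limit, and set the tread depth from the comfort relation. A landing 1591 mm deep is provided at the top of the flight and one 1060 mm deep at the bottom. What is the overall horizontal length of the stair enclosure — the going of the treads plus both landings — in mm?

7361 mm

At most 153 each: 2304/153 = 15.06, giving 16 risers.
R = 2304 ÷ 16 = 144 mm.
Tread T = 602 − 2 × 144 = 314 mm (≥ 296 mm).
Going = (16 − 1) × 314 = 4710 mm.
Add landings: 4710 + 1591 + 1060 = 7361 mm.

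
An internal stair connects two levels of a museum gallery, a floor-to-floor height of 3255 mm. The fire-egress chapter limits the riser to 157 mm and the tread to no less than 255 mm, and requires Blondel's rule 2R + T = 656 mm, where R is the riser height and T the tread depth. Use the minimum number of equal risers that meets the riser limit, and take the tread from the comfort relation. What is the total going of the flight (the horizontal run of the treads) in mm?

At most 157 each: 3255/157 = 20.73, giving 21 risers.
Riser R = 3255 / 21 = 155 mm, within the 157 mm limit.
From 2R + T = 656: T = 656 − 310 = 346 mm.
Treads = 21 − 1 = 20; going = 20 × 346 = 6920 mm.

6920 mm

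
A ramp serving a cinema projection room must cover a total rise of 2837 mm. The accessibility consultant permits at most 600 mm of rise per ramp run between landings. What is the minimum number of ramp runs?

5 runs

At most 600 each: 2837/600 = 4.73, giving 5 ramp runs.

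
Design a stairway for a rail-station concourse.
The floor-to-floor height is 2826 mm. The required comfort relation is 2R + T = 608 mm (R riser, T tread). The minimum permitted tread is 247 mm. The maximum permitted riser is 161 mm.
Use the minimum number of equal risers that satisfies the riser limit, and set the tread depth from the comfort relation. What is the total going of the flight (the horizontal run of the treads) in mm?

2826 / 161 = 17.55, so 18 risers are needed.
R = 2826 ÷ 18 = 157 mm.
T = 608 − 2·157 = 294 mm, which satisfies the 247 mm minimum.
Treads = 18 − 1 = 17; going = 17 × 294 = 4998 mm.

4998 mm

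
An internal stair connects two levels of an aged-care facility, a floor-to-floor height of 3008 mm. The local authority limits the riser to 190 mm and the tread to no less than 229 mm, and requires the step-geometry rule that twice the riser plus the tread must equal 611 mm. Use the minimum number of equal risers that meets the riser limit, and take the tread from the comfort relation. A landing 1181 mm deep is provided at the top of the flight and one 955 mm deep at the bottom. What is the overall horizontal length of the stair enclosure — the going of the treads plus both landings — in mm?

3008 / 190 = 15.832 → round up to 16 risers.
Each riser is 3008/16 = 188 mm (≤ 190 mm).
Tread T = 611 − 2 × 188 = 235 mm (≥ 229 mm).
16 risers give 15 treads; going = 15 × 235 = 3525 mm.
Enclosure = 3525 + 1181 + 955 = 5661 mm.

5661 mm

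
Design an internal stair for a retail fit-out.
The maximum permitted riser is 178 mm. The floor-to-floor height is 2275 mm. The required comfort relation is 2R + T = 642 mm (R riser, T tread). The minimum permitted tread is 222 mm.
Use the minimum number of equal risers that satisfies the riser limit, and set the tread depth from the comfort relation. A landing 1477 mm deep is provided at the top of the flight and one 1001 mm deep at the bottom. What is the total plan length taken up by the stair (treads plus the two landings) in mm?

5982 mm

2275 / 178 = 12.781 → round up to 13 risers.
R = 2275 ÷ 13 = 175 mm.
From 2R + T = 642: T = 642 − 350 = 292 mm.
13 risers give 12 treads; going = 12 × 292 = 3504 mm.
Add landings: 3504 + 1477 + 1001 = 5982 mm.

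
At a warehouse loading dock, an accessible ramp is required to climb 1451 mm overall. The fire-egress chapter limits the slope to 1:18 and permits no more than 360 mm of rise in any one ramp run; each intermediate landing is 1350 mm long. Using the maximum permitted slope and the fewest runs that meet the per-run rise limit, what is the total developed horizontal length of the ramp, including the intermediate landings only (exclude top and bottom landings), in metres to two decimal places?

31.52 m

⌈1451/360⌉ = 5 ramp runs. That means 4 intermediate landings.
Ramp run (horizontal) at 1:18: 1451 × 18 = 26118 mm.
Intermediate landings: 4 × 1350 = 5400 mm.
Total developed length = 26118 + 5400 = 31518 mm.
= 31.52 m.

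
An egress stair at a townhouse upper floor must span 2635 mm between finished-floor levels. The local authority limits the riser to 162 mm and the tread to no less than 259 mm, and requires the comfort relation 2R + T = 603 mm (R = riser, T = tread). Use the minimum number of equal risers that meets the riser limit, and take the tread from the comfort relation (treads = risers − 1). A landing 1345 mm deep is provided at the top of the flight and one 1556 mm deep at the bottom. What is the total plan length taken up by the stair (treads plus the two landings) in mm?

2635 / 162 = 16.27, so 17 risers are needed.
R = 2635 ÷ 17 = 155 mm.
From 2R + T = 603: T = 603 − 310 = 293 mm.
Treads = 17 − 1 = 16; going = 16 × 293 = 4688 mm.
Enclosure = 4688 + 1345 + 1556 = 7589 mm.

7589 mm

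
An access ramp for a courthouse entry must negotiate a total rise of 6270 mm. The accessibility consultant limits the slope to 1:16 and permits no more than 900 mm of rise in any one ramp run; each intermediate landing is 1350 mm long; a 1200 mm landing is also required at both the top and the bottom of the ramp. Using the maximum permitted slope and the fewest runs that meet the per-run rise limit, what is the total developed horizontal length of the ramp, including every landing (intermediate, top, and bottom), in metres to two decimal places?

At most 900 each: 6270/900 = 6.97, giving 7 ramp runs. That means 6 intermediate landings.
Horizontal run for 6270 mm of rise at 1:16 is 6270 × 16 = 100320 mm.
Intermediate landings: 6 × 1350 = 8100 mm.
Top and bottom landings: 2 × 1200 = 2400 mm.
Total = 100320 + 8100 + 2400 = 110820 mm.
= 110.82 m.

110.82 m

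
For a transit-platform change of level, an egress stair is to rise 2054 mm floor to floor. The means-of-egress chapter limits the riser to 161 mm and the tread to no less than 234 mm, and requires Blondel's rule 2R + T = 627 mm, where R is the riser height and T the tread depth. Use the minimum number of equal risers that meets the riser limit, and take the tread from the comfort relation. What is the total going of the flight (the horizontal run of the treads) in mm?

2054 / 161 = 12.758 → round up to 13 risers.
Each riser is 2054/13 = 158 mm (≤ 161 mm).
Tread T = 627 − 2 × 158 = 311 mm (≥ 234 mm).
Treads = 13 − 1 = 12; going = 12 × 311 = 3732 mm.

3732 mm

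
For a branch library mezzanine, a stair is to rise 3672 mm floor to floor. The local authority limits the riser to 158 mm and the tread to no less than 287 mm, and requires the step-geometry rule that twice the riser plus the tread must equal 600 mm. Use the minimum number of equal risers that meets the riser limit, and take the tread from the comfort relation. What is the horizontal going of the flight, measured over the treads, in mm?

3672 / 158 = 23.24, so 24 risers are needed.
Riser R = 3672 / 24 = 153 mm, within the 158 mm limit.
Tread T = 600 − 2 × 153 = 294 mm (≥ 287 mm).
Going = (24 − 1) × 294 = 6762 mm.

6762 mm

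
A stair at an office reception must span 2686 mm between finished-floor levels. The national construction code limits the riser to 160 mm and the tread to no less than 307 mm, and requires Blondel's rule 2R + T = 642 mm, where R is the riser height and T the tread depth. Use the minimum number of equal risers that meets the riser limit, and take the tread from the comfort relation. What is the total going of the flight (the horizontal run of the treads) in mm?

5216 mm

2686 / 160 = 16.79, so 17 risers are needed.
R = 2686 ÷ 17 = 158 mm.
From 2R + T = 642: T = 642 − 316 = 326 mm.
Treads = 17 − 1 = 16; going = 16 × 326 = 5216 mm.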